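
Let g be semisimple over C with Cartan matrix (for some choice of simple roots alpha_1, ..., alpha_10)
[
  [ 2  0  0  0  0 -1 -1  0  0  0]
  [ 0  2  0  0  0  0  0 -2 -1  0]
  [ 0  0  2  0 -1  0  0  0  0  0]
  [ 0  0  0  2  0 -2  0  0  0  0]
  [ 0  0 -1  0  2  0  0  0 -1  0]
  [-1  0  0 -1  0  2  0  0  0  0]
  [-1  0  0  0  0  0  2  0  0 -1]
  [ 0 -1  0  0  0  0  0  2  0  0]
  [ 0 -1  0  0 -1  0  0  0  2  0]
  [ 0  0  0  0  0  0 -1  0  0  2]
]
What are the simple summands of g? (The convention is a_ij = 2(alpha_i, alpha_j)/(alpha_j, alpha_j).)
type B_5 ⊕ type C_5

The diagram associated to this matrix has two connected components: the simple roots {alpha_2, alpha_3, alpha_5, alpha_8, alpha_9} form a chain of 5 nodes with a double edge at one end; the terminal node there is the unique short simple root (B_5), and {alpha_1, alpha_4, alpha_6, alpha_7, alpha_10} form a chain of 5 nodes with a double edge at one end; the terminal node there is the unique long simple root (C_5). A semisimple Lie algebra decomposes uniquely as the direct sum of simple ideals, one per connected component of its Dynkin diagram, so g ≅ B_5 ⊕ C_5 (dimension 55 + 55 = 110).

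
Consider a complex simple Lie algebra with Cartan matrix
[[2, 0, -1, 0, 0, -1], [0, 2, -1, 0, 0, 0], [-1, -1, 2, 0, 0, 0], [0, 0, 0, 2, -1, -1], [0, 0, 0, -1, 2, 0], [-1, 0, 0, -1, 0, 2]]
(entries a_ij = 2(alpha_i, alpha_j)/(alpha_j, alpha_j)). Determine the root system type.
The matrix has rank 6 with 2's on the diagonal. Reading the off-diagonal entries as Dynkin edges (a single edge where a_ij = a_ji = -1; a double or triple edge where a_ij * a_ji = 2 or 3), the diagram is a chain of 6 nodes with single edges (A_6). One simple-root ordering that puts it in standard form is (alpha_2, alpha_3, alpha_1, alpha_6, alpha_4, alpha_5). So the algebra is type A_6, i.e. sl(7).

A_6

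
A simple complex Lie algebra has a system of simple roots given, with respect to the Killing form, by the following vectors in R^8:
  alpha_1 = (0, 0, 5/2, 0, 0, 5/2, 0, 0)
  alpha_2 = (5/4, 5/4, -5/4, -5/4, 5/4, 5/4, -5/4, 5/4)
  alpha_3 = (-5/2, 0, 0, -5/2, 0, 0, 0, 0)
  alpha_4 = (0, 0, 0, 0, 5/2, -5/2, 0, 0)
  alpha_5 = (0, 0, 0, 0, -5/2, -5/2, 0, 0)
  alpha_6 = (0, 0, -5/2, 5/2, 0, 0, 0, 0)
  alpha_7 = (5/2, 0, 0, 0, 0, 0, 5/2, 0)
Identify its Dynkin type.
E_7

Compute the Cartan integers a_ij = 2(alpha_i, alpha_j)/(alpha_j, alpha_j); the resulting 7x7 Cartan matrix is
[[2, 0, 0, -1, -1, -1, 0], [0, 2, 0, 0, -1, 0, 0], [0, 0, 2, 0, 0, -1, -1], [-1, 0, 0, 2, 0, 0, 0], [-1, -1, 0, 0, 2, 0, 0], [-1, 0, -1, 0, 0, 2, 0], [0, 0, -1, 0, 0, 0, 2]].
All simple roots have the same length, so the diagram is simply laced. The associated Dynkin diagram is a chain of 6 nodes with one extra node attached to the third node from one end (E_7), so the type is E_7.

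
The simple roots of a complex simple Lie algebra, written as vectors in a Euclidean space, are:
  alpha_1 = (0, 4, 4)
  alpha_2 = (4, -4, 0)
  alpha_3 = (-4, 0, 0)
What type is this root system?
B_3

Compute the Cartan integers a_ij = 2(alpha_i, alpha_j)/(alpha_j, alpha_j); the resulting 3x3 Cartan matrix is
[[2, -1, 0], [-1, 2, -2], [0, -1, 2]].
The roots have two lengths (squared-length ratio 2:1); the short ones are alpha_{3}. The associated Dynkin diagram is a chain of 3 nodes with a double edge at one end; the terminal node there is the unique short simple root (B_3), so the type is B_3 (the algebra so(7)).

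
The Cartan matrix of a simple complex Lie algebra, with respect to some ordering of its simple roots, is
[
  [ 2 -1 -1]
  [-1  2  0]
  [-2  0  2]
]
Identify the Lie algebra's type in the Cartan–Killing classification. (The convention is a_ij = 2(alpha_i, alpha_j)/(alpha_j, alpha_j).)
The matrix has rank 3 with 2's on the diagonal. Reading the off-diagonal entries as Dynkin edges (a single edge where a_ij = a_ji = -1; a double or triple edge where a_ij * a_ji = 2 or 3), the diagram is a chain of 3 nodes with a double edge at one end; the terminal node there is the unique long simple root (C_3). One simple-root ordering that puts it in standard form is (alpha_2, alpha_1, alpha_3). So the algebra is type C_3, i.e. sp(6).

C_3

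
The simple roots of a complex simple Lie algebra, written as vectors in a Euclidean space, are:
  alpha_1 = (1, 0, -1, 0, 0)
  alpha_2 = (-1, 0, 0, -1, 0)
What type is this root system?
A_2

Compute the Cartan integers a_ij = 2(alpha_i, alpha_j)/(alpha_j, alpha_j); the resulting 2x2 Cartan matrix is
[[2, -1], [-1, 2]].
All simple roots have the same length, so the diagram is simply laced. The associated Dynkin diagram is a chain of 2 nodes with single edges (A_2), so the type is A_2 (the algebra sl(3)).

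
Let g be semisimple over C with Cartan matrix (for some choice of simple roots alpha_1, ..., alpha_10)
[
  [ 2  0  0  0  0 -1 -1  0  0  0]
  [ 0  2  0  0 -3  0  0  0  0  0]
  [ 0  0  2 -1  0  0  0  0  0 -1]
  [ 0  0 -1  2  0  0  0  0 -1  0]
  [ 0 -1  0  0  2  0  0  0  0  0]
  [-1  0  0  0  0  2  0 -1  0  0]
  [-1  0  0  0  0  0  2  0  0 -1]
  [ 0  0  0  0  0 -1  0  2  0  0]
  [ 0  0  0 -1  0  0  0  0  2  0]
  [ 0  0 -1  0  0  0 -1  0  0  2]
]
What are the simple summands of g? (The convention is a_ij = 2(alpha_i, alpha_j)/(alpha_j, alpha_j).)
The diagram associated to this matrix has two connected components: the simple roots {alpha_1, alpha_3, alpha_4, alpha_6, alpha_7, alpha_8, alpha_9, alpha_10} form a chain of 8 nodes with single edges (A_8), and {alpha_2, alpha_5} form two nodes joined by a triple edge (G_2). A semisimple Lie algebra decomposes uniquely as the direct sum of simple ideals, one per connected component of its Dynkin diagram, so g ≅ A_8 ⊕ G_2 (dimension 80 + 14 = 94).

A_8 ⊕ G_2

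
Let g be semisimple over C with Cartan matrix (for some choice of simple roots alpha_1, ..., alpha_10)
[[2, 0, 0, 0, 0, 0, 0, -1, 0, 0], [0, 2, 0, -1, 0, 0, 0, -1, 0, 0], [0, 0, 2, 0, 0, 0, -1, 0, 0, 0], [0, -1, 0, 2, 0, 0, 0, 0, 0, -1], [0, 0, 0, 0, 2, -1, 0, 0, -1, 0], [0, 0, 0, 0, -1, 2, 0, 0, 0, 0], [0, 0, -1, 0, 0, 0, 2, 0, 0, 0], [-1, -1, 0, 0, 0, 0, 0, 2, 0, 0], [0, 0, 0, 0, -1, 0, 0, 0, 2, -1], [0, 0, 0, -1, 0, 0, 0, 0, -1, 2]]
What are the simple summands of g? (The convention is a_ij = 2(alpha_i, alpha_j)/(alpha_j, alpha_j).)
A2 + A8

The diagram associated to this matrix has two connected components: the simple roots {alpha_3, alpha_7} form a chain of 2 nodes with single edges (A_2), and {alpha_1, alpha_2, alpha_4, alpha_5, alpha_6, alpha_8, alpha_9, alpha_10} form a chain of 8 nodes with single edges (A_8). A semisimple Lie algebra decomposes uniquely as the direct sum of simple ideals, one per connected component of its Dynkin diagram, so g ≅ A_2 ⊕ A_8 (dimension 8 + 80 = 88).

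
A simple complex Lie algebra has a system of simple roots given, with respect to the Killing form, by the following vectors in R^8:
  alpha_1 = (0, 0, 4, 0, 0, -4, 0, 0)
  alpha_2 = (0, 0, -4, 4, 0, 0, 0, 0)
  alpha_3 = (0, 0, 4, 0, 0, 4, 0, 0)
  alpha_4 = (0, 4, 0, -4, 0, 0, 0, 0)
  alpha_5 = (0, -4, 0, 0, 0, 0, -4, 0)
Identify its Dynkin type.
type D_5

Compute the Cartan integers a_ij = 2(alpha_i, alpha_j)/(alpha_j, alpha_j); the resulting 5x5 Cartan matrix is
[[2, -1, 0, 0, 0], [-1, 2, -1, -1, 0], [0, -1, 2, 0, 0], [0, -1, 0, 2, -1], [0, 0, 0, -1, 2]].
All simple roots have the same length, so the diagram is simply laced. The associated Dynkin diagram is a chain of 3 nodes with a fork of two nodes at one end (D_5), so the type is D_5 (the algebra so(10)).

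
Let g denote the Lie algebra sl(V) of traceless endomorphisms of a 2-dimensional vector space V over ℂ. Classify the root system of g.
A1

This is sl(2), which has dimension 2^2 - 1 = 3 and rank 2 - 1 = 1 (a Cartan subalgebra is the diagonal traceless matrices). In the classification of classical Lie algebras, the special linear algebra sl(n+1) has type A_n; here n = 1, so the Dynkin diagram is a chain of 1 nodes with single edges (A_1). Hence the type is A_1.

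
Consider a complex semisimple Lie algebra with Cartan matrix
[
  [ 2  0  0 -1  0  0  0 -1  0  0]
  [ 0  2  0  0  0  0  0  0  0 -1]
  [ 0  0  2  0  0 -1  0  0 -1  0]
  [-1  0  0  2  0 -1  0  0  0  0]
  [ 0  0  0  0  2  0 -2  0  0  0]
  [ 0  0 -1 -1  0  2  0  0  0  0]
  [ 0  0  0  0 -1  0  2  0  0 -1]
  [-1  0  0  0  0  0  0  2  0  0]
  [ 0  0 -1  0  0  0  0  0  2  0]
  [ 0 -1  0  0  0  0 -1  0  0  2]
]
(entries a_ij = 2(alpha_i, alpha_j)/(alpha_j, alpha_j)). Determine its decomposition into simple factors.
A_6 ⊕ C_4

The diagram associated to this matrix has two connected components: the simple roots {alpha_1, alpha_3, alpha_4, alpha_6, alpha_8, alpha_9} form a chain of 6 nodes with single edges (A_6), and {alpha_2, alpha_5, alpha_7, alpha_10} form a chain of 4 nodes with a double edge at one end; the terminal node there is the unique long simple root (C_4). A semisimple Lie algebra decomposes uniquely as the direct sum of simple ideals, one per connected component of its Dynkin diagram, so g ≅ A_6 ⊕ C_4 (dimension 48 + 36 = 84).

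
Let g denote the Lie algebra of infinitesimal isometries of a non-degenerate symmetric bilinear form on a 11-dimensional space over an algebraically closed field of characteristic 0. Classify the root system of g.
B5

This is so(11) with 11 odd, which has dimension 11(11-1)/2 = 55 and rank (11-1)/2 = 5. In the classification of classical Lie algebras, the orthogonal algebra so(2n+1) in an odd number of variables has type B_n; here n = 5, so the Dynkin diagram is a chain of 5 nodes with a double edge at one end; the terminal node there is the unique short simple root (B_5). Hence the type is B_5.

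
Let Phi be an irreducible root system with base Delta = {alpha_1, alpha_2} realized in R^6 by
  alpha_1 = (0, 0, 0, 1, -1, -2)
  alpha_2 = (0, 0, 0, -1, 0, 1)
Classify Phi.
Compute the Cartan integers a_ij = 2(alpha_i, alpha_j)/(alpha_j, alpha_j); the resulting 2x2 Cartan matrix is
[[2, -3], [-1, 2]].
The roots have two lengths (squared-length ratio 3:1); the short ones are alpha_{2}. The associated Dynkin diagram is two nodes joined by a triple edge (G_2), so the type is G_2.

G_2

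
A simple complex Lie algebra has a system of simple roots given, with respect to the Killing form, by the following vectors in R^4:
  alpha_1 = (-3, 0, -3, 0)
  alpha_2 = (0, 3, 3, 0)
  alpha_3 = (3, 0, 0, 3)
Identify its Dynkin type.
Compute the Cartan integers a_ij = 2(alpha_i, alpha_j)/(alpha_j, alpha_j); the resulting 3x3 Cartan matrix is
[[2, -1, -1], [-1, 2, 0], [-1, 0, 2]].
All simple roots have the same length, so the diagram is simply laced. The associated Dynkin diagram is a chain of 3 nodes with single edges (A_3), so the type is A_3 (the algebra sl(4)).

type A_3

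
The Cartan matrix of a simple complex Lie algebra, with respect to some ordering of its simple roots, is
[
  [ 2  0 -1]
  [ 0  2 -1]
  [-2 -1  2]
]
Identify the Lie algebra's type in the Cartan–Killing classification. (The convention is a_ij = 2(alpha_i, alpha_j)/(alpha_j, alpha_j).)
B_3 (so(7))

The matrix has rank 3 with 2's on the diagonal. Reading the off-diagonal entries as Dynkin edges (a single edge where a_ij = a_ji = -1; a double or triple edge where a_ij * a_ji = 2 or 3), the diagram is a chain of 3 nodes with a double edge at one end; the terminal node there is the unique short simple root (B_3). One simple-root ordering that puts it in standard form is (alpha_2, alpha_3, alpha_1). So the algebra is type B_3, i.e. so(7).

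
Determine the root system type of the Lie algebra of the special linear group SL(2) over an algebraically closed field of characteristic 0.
A_1

This is sl(2), which has dimension 2^2 - 1 = 3 and rank 2 - 1 = 1 (a Cartan subalgebra is the diagonal traceless matrices). In the classification of classical Lie algebras, the special linear algebra sl(n+1) has type A_n; here n = 1, so the Dynkin diagram is a chain of 1 nodes with single edges (A_1). Hence the type is A_1.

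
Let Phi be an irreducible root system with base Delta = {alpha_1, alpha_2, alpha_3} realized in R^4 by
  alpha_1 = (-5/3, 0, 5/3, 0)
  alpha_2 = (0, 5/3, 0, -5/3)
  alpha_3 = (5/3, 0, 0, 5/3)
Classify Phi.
A_3 (sl(4))

Compute the Cartan integers a_ij = 2(alpha_i, alpha_j)/(alpha_j, alpha_j); the resulting 3x3 Cartan matrix is
[[2, 0, -1], [0, 2, -1], [-1, -1, 2]].
All simple roots have the same length, so the diagram is simply laced. The associated Dynkin diagram is a chain of 3 nodes with single edges (A_3), so the type is A_3 (the algebra sl(4)).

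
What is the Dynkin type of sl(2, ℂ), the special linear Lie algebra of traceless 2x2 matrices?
A1

This is sl(2), which has dimension 2^2 - 1 = 3 and rank 2 - 1 = 1 (a Cartan subalgebra is the diagonal traceless matrices). In the classification of classical Lie algebras, the special linear algebra sl(n+1) has type A_n; here n = 1, so the Dynkin diagram is a chain of 1 nodes with single edges (A_1). Hence the type is A_1.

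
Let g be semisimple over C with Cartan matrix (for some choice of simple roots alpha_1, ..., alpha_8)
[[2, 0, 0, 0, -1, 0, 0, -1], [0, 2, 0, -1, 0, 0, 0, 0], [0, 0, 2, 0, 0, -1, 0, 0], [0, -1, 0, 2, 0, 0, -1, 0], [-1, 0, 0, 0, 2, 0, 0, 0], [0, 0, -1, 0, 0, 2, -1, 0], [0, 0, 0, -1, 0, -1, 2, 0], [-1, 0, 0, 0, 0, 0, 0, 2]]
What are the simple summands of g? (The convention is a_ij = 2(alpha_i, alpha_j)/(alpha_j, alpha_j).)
type A_3 + type A_5

The diagram associated to this matrix has two connected components: the simple roots {alpha_1, alpha_5, alpha_8} form a chain of 3 nodes with single edges (A_3), and {alpha_2, alpha_3, alpha_4, alpha_6, alpha_7} form a chain of 5 nodes with single edges (A_5). A semisimple Lie algebra decomposes uniquely as the direct sum of simple ideals, one per connected component of its Dynkin diagram, so g ≅ A_3 ⊕ A_5 (dimension 15 + 35 = 50).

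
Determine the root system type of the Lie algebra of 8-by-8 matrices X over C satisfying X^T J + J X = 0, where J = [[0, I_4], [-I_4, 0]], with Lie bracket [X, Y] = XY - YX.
C4

This is sp(8), which has dimension 8(8+1)/2 = 36 and rank 8/2 = 4. In the classification of classical Lie algebras, the symplectic algebra sp(2n) has type C_n; here n = 4, so the Dynkin diagram is a chain of 4 nodes with a double edge at one end; the terminal node there is the unique long simple root (C_4). Hence the type is C_4.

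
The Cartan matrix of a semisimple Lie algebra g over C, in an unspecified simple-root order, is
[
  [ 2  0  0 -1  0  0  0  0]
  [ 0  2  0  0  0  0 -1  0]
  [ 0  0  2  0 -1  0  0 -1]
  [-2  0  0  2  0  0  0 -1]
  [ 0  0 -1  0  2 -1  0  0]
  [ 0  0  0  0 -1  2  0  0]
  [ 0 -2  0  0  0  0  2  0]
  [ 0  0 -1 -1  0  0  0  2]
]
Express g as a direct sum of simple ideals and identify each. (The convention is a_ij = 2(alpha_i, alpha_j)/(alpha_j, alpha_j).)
type B_2 + type B_6

The diagram associated to this matrix has two connected components: the simple roots {alpha_2, alpha_7} form a chain of 2 nodes with a double edge at one end; the terminal node there is the unique short simple root (B_2), and {alpha_1, alpha_3, alpha_4, alpha_5, alpha_6, alpha_8} form a chain of 6 nodes with a double edge at one end; the terminal node there is the unique short simple root (B_6). A semisimple Lie algebra decomposes uniquely as the direct sum of simple ideals, one per connected component of its Dynkin diagram, so g ≅ B_2 ⊕ B_6 (dimension 10 + 78 = 88).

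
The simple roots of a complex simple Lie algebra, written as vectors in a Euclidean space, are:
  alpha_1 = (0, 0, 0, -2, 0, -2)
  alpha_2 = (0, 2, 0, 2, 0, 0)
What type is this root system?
A_2

Compute the Cartan integers a_ij = 2(alpha_i, alpha_j)/(alpha_j, alpha_j); the resulting 2x2 Cartan matrix is
[[2, -1], [-1, 2]].
All simple roots have the same length, so the diagram is simply laced. The associated Dynkin diagram is a chain of 2 nodes with single edges (A_2), so the type is A_2 (the algebra sl(3)).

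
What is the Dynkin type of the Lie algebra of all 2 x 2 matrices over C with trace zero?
This is sl(2), which has dimension 2^2 - 1 = 3 and rank 2 - 1 = 1 (a Cartan subalgebra is the diagonal traceless matrices). In the classification of classical Lie algebras, the special linear algebra sl(n+1) has type A_n; here n = 1, so the Dynkin diagram is a chain of 1 nodes with single edges (A_1). Hence the type is A_1.

A_1 (sl(2))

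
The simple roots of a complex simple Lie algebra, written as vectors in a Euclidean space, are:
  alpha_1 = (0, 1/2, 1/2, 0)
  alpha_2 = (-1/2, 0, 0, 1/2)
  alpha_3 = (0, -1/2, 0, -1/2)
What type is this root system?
A_3

Compute the Cartan integers a_ij = 2(alpha_i, alpha_j)/(alpha_j, alpha_j); the resulting 3x3 Cartan matrix is
[[2, 0, -1], [0, 2, -1], [-1, -1, 2]].
All simple roots have the same length, so the diagram is simply laced. The associated Dynkin diagram is a chain of 3 nodes with single edges (A_3), so the type is A_3 (the algebra sl(4)).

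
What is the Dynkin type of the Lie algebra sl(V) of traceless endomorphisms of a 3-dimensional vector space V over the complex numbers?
This is sl(3), which has dimension 3^2 - 1 = 8 and rank 3 - 1 = 2 (a Cartan subalgebra is the diagonal traceless matrices). In the classification of classical Lie algebras, the special linear algebra sl(n+1) has type A_n; here n = 2, so the Dynkin diagram is a chain of 2 nodes with single edges (A_2). Hence the type is A_2.

A2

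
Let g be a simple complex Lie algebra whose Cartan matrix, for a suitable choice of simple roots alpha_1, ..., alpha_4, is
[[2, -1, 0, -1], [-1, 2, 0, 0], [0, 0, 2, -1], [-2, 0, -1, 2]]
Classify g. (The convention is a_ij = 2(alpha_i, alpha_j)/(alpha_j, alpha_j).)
The matrix has rank 4 with 2's on the diagonal. Reading the off-diagonal entries as Dynkin edges (a single edge where a_ij = a_ji = -1; a double or triple edge where a_ij * a_ji = 2 or 3), the diagram is a chain of 4 nodes with a double edge between the middle two (F_4). One simple-root ordering that puts it in standard form is (alpha_3, alpha_4, alpha_1, alpha_2). So the algebra is type F_4.

F_4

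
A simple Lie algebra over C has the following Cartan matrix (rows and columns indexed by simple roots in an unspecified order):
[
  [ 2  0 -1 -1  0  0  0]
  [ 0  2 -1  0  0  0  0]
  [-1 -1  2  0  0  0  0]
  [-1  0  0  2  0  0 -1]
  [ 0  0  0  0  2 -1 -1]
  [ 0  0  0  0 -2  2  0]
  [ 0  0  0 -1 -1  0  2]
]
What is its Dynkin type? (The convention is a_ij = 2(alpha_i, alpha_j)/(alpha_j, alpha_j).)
type C_7

The matrix has rank 7 with 2's on the diagonal. Reading the off-diagonal entries as Dynkin edges (a single edge where a_ij = a_ji = -1; a double or triple edge where a_ij * a_ji = 2 or 3), the diagram is a chain of 7 nodes with a double edge at one end; the terminal node there is the unique long simple root (C_7). One simple-root ordering that puts it in standard form is (alpha_2, alpha_3, alpha_1, alpha_4, alpha_7, alpha_5, alpha_6). So the algebra is type C_7, i.e. sp(14).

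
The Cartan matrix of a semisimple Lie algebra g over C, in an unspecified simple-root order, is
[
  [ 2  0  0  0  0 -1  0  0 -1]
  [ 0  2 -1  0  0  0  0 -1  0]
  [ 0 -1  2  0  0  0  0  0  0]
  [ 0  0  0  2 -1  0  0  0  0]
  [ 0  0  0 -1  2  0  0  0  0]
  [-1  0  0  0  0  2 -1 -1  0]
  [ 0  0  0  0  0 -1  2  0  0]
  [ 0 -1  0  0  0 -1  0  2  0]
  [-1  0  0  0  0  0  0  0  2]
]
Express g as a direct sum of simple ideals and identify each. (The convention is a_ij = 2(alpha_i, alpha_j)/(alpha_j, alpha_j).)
A_2 (sl(3)) ⊕ E_7

The diagram associated to this matrix has two connected components: the simple roots {alpha_4, alpha_5} form a chain of 2 nodes with single edges (A_2), and {alpha_1, alpha_2, alpha_3, alpha_6, alpha_7, alpha_8, alpha_9} form a chain of 6 nodes with one extra node attached to the third node from one end (E_7). A semisimple Lie algebra decomposes uniquely as the direct sum of simple ideals, one per connected component of its Dynkin diagram, so g ≅ A_2 ⊕ E_7 (dimension 8 + 133 = 141).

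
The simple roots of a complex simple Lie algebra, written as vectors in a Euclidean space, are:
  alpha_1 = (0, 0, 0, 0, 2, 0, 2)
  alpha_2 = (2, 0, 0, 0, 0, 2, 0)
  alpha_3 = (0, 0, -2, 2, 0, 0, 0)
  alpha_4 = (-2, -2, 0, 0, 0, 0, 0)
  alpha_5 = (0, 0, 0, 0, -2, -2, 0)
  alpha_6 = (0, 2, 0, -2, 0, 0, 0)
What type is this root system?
Compute the Cartan integers a_ij = 2(alpha_i, alpha_j)/(alpha_j, alpha_j); the resulting 6x6 Cartan matrix is
[[2, 0, 0, 0, -1, 0], [0, 2, 0, -1, -1, 0], [0, 0, 2, 0, 0, -1], [0, -1, 0, 2, 0, -1], [-1, -1, 0, 0, 2, 0], [0, 0, -1, -1, 0, 2]].
All simple roots have the same length, so the diagram is simply laced. The associated Dynkin diagram is a chain of 6 nodes with single edges (A_6), so the type is A_6 (the algebra sl(7)).

type A_6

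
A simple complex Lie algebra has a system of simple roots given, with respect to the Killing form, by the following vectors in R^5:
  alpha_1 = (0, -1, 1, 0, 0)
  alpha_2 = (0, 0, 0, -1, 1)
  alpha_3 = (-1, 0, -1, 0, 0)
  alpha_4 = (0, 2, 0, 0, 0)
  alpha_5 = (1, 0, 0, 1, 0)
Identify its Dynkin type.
Compute the Cartan integers a_ij = 2(alpha_i, alpha_j)/(alpha_j, alpha_j); the resulting 5x5 Cartan matrix is
[[2, 0, -1, -1, 0], [0, 2, 0, 0, -1], [-1, 0, 2, 0, -1], [-2, 0, 0, 2, 0], [0, -1, -1, 0, 2]].
The roots have two lengths (squared-length ratio 2:1); the short ones are alpha_{1,2,3,5}. The associated Dynkin diagram is a chain of 5 nodes with a double edge at one end; the terminal node there is the unique long simple root (C_5), so the type is C_5 (the algebra sp(10)).

C_5 (sp(10))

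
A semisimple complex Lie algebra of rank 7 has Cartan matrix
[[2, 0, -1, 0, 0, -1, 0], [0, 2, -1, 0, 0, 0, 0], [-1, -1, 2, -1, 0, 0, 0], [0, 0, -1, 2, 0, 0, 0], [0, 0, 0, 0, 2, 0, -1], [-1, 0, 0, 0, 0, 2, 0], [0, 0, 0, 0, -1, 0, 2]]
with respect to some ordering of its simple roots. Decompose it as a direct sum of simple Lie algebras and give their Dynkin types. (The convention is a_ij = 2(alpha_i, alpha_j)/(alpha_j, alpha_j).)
The diagram associated to this matrix has two connected components: the simple roots {alpha_5, alpha_7} form a chain of 2 nodes with single edges (A_2), and {alpha_1, alpha_2, alpha_3, alpha_4, alpha_6} form a chain of 3 nodes with a fork of two nodes at one end (D_5). A semisimple Lie algebra decomposes uniquely as the direct sum of simple ideals, one per connected component of its Dynkin diagram, so g ≅ A_2 ⊕ D_5 (dimension 8 + 45 = 53).

A_2 (sl(3)) ⊕ D_5 (so(10))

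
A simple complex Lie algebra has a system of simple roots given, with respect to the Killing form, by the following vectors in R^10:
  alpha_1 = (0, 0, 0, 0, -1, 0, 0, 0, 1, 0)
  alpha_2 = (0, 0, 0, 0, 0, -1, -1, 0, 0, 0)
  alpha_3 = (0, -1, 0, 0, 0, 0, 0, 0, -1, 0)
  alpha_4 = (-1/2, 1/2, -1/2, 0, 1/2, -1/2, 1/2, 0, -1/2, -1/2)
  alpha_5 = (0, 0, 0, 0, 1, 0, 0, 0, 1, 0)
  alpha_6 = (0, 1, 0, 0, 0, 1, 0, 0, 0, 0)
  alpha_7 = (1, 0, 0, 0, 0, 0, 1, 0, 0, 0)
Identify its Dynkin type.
Compute the Cartan integers a_ij = 2(alpha_i, alpha_j)/(alpha_j, alpha_j); the resulting 7x7 Cartan matrix is
[[2, 0, -1, -1, 0, 0, 0], [0, 2, 0, 0, 0, -1, -1], [-1, 0, 2, 0, -1, -1, 0], [-1, 0, 0, 2, 0, 0, 0], [0, 0, -1, 0, 2, 0, 0], [0, -1, -1, 0, 0, 2, 0], [0, -1, 0, 0, 0, 0, 2]].
All simple roots have the same length, so the diagram is simply laced. The associated Dynkin diagram is a chain of 6 nodes with one extra node attached to the third node from one end (E_7), so the type is E_7.

E7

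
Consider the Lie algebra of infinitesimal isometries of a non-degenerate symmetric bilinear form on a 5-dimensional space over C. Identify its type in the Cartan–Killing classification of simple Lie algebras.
This is so(5) with 5 odd, which has dimension 5(5-1)/2 = 10 and rank (5-1)/2 = 2. In the classification of classical Lie algebras, the orthogonal algebra so(2n+1) in an odd number of variables has type B_n; here n = 2, so the Dynkin diagram is a chain of 2 nodes with a double edge at one end; the terminal node there is the unique short simple root (B_2). Hence the type is B_2.

type B_2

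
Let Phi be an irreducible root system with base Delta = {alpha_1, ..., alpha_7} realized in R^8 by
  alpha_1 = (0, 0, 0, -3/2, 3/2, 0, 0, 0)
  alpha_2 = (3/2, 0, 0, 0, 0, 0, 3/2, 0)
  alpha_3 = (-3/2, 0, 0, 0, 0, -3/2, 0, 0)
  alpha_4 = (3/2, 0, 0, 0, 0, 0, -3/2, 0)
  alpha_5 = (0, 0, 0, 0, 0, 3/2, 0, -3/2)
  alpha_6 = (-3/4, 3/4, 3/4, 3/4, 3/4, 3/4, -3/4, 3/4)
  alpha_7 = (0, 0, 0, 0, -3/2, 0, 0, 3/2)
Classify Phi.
Compute the Cartan integers a_ij = 2(alpha_i, alpha_j)/(alpha_j, alpha_j); the resulting 7x7 Cartan matrix is
[[2, 0, 0, 0, 0, 0, -1], [0, 2, -1, 0, 0, -1, 0], [0, -1, 2, -1, -1, 0, 0], [0, 0, -1, 2, 0, 0, 0], [0, 0, -1, 0, 2, 0, -1], [0, -1, 0, 0, 0, 2, 0], [-1, 0, 0, 0, -1, 0, 2]].
All simple roots have the same length, so the diagram is simply laced. The associated Dynkin diagram is a chain of 6 nodes with one extra node attached to the third node from one end (E_7), so the type is E_7.

E_7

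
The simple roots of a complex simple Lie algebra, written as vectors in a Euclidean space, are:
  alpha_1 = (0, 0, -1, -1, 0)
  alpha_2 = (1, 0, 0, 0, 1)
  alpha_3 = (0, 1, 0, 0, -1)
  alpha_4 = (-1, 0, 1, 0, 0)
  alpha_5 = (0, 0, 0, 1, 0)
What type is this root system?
Compute the Cartan integers a_ij = 2(alpha_i, alpha_j)/(alpha_j, alpha_j); the resulting 5x5 Cartan matrix is
[[2, 0, 0, -1, -2], [0, 2, -1, -1, 0], [0, -1, 2, 0, 0], [-1, -1, 0, 2, 0], [-1, 0, 0, 0, 2]].
The roots have two lengths (squared-length ratio 2:1); the short ones are alpha_{5}. The associated Dynkin diagram is a chain of 5 nodes with a double edge at one end; the terminal node there is the unique short simple root (B_5), so the type is B_5 (the algebra so(11)).

B_5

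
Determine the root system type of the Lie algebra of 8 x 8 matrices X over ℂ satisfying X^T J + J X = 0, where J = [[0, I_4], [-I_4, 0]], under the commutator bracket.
This is sp(8), which has dimension 8(8+1)/2 = 36 and rank 8/2 = 4. In the classification of classical Lie algebras, the symplectic algebra sp(2n) has type C_n; here n = 4, so the Dynkin diagram is a chain of 4 nodes with a double edge at one end; the terminal node there is the unique long simple root (C_4). Hence the type is C_4.

C_4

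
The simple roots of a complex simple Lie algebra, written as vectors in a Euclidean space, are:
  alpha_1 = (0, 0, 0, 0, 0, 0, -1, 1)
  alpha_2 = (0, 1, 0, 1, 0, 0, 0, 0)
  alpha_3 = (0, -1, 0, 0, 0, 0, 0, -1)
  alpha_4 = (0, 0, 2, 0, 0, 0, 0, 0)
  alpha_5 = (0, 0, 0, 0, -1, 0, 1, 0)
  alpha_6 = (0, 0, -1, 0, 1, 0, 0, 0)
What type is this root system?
type C_6

Compute the Cartan integers a_ij = 2(alpha_i, alpha_j)/(alpha_j, alpha_j); the resulting 6x6 Cartan matrix is
[[2, 0, -1, 0, -1, 0], [0, 2, -1, 0, 0, 0], [-1, -1, 2, 0, 0, 0], [0, 0, 0, 2, 0, -2], [-1, 0, 0, 0, 2, -1], [0, 0, 0, -1, -1, 2]].
The roots have two lengths (squared-length ratio 2:1); the short ones are alpha_{1,2,3,5,6}. The associated Dynkin diagram is a chain of 6 nodes with a double edge at one end; the terminal node there is the unique long simple root (C_6), so the type is C_6 (the algebra sp(12)).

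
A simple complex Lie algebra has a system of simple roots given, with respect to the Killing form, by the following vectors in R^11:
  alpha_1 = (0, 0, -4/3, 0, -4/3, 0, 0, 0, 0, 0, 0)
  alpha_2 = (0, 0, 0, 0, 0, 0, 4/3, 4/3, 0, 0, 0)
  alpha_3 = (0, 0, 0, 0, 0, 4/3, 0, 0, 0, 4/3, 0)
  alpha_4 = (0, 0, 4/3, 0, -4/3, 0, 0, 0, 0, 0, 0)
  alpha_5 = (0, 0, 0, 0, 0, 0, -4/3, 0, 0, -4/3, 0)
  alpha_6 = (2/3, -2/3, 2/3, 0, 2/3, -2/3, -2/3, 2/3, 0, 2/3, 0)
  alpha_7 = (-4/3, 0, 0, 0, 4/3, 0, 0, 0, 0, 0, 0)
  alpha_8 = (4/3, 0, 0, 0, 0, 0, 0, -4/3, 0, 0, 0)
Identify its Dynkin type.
Compute the Cartan integers a_ij = 2(alpha_i, alpha_j)/(alpha_j, alpha_j); the resulting 8x8 Cartan matrix is
[[2, 0, 0, 0, 0, -1, -1, 0], [0, 2, 0, 0, -1, 0, 0, -1], [0, 0, 2, 0, -1, 0, 0, 0], [0, 0, 0, 2, 0, 0, -1, 0], [0, -1, -1, 0, 2, 0, 0, 0], [-1, 0, 0, 0, 0, 2, 0, 0], [-1, 0, 0, -1, 0, 0, 2, -1], [0, -1, 0, 0, 0, 0, -1, 2]].
All simple roots have the same length, so the diagram is simply laced. The associated Dynkin diagram is a chain of 7 nodes with one extra node attached to the third node from one end (E_8), so the type is E_8.

type E_8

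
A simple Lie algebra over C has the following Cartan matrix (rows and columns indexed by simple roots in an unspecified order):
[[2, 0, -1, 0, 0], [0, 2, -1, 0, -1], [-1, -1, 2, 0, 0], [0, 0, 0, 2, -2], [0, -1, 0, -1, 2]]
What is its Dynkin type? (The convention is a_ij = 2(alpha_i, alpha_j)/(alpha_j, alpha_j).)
The matrix has rank 5 with 2's on the diagonal. Reading the off-diagonal entries as Dynkin edges (a single edge where a_ij = a_ji = -1; a double or triple edge where a_ij * a_ji = 2 or 3), the diagram is a chain of 5 nodes with a double edge at one end; the terminal node there is the unique long simple root (C_5). One simple-root ordering that puts it in standard form is (alpha_1, alpha_3, alpha_2, alpha_5, alpha_4). So the algebra is type C_5, i.e. sp(10).

C_5 (sp(10))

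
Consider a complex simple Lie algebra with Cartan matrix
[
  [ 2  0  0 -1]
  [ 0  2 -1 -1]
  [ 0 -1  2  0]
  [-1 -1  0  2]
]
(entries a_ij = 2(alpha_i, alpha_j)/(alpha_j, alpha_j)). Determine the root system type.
type A_4

The matrix has rank 4 with 2's on the diagonal. Reading the off-diagonal entries as Dynkin edges (a single edge where a_ij = a_ji = -1; a double or triple edge where a_ij * a_ji = 2 or 3), the diagram is a chain of 4 nodes with single edges (A_4). One simple-root ordering that puts it in standard form is (alpha_3, alpha_2, alpha_4, alpha_1). So the algebra is type A_4, i.e. sl(5).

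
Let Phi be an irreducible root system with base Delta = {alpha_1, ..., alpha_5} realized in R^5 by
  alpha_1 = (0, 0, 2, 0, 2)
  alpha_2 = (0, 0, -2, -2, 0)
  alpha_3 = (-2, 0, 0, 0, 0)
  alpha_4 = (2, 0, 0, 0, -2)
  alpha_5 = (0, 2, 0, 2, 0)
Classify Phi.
Compute the Cartan integers a_ij = 2(alpha_i, alpha_j)/(alpha_j, alpha_j); the resulting 5x5 Cartan matrix is
[[2, -1, 0, -1, 0], [-1, 2, 0, 0, -1], [0, 0, 2, -1, 0], [-1, 0, -2, 2, 0], [0, -1, 0, 0, 2]].
The roots have two lengths (squared-length ratio 2:1); the short ones are alpha_{3}. The associated Dynkin diagram is a chain of 5 nodes with a double edge at one end; the terminal node there is the unique short simple root (B_5), so the type is B_5 (the algebra so(11)).

B5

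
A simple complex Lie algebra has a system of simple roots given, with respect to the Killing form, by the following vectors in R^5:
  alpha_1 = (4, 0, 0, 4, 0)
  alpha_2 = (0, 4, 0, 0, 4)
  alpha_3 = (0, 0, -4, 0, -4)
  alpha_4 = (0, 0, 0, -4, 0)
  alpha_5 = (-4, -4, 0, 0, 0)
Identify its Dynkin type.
B5

Compute the Cartan integers a_ij = 2(alpha_i, alpha_j)/(alpha_j, alpha_j); the resulting 5x5 Cartan matrix is
[[2, 0, 0, -2, -1], [0, 2, -1, 0, -1], [0, -1, 2, 0, 0], [-1, 0, 0, 2, 0], [-1, -1, 0, 0, 2]].
The roots have two lengths (squared-length ratio 2:1); the short ones are alpha_{4}. The associated Dynkin diagram is a chain of 5 nodes with a double edge at one end; the terminal node there is the unique short simple root (B_5), so the type is B_5 (the algebra so(11)).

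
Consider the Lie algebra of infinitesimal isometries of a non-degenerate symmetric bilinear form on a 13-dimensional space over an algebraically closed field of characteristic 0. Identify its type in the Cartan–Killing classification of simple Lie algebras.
This is so(13) with 13 odd, which has dimension 13(13-1)/2 = 78 and rank (13-1)/2 = 6. In the classification of classical Lie algebras, the orthogonal algebra so(2n+1) in an odd number of variables has type B_n; here n = 6, so the Dynkin diagram is a chain of 6 nodes with a double edge at one end; the terminal node there is the unique short simple root (B_6). Hence the type is B_6.

B6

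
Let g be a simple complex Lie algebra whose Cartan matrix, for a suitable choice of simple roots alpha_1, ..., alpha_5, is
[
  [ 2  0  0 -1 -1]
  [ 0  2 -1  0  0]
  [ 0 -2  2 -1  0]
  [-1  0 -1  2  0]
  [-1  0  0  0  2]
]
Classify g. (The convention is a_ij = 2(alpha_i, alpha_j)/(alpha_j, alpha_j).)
B_5 (so(11))

The matrix has rank 5 with 2's on the diagonal. Reading the off-diagonal entries as Dynkin edges (a single edge where a_ij = a_ji = -1; a double or triple edge where a_ij * a_ji = 2 or 3), the diagram is a chain of 5 nodes with a double edge at one end; the terminal node there is the unique short simple root (B_5). One simple-root ordering that puts it in standard form is (alpha_5, alpha_1, alpha_4, alpha_3, alpha_2). So the algebra is type B_5, i.e. so(11).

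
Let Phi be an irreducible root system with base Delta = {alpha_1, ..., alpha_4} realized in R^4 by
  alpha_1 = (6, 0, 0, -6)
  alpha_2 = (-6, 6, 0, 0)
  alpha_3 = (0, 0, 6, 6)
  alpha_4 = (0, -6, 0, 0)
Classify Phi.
Compute the Cartan integers a_ij = 2(alpha_i, alpha_j)/(alpha_j, alpha_j); the resulting 4x4 Cartan matrix is
[[2, -1, -1, 0], [-1, 2, 0, -2], [-1, 0, 2, 0], [0, -1, 0, 2]].
The roots have two lengths (squared-length ratio 2:1); the short ones are alpha_{4}. The associated Dynkin diagram is a chain of 4 nodes with a double edge at one end; the terminal node there is the unique short simple root (B_4), so the type is B_4 (the algebra so(9)).

B_4 (so(9))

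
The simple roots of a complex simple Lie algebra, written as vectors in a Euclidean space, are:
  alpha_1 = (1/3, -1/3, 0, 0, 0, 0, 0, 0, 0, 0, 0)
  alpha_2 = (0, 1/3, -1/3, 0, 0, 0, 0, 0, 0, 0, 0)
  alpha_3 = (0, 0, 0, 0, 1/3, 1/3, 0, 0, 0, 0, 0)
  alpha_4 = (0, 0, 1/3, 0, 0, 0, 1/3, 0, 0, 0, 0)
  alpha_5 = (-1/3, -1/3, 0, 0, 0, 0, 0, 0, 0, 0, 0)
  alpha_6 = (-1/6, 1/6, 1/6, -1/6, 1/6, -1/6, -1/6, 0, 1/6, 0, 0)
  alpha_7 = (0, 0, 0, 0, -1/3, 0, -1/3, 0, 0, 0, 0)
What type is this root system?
type E_7

Compute the Cartan integers a_ij = 2(alpha_i, alpha_j)/(alpha_j, alpha_j); the resulting 7x7 Cartan matrix is
[[2, -1, 0, 0, 0, -1, 0], [-1, 2, 0, -1, -1, 0, 0], [0, 0, 2, 0, 0, 0, -1], [0, -1, 0, 2, 0, 0, -1], [0, -1, 0, 0, 2, 0, 0], [-1, 0, 0, 0, 0, 2, 0], [0, 0, -1, -1, 0, 0, 2]].
All simple roots have the same length, so the diagram is simply laced. The associated Dynkin diagram is a chain of 6 nodes with one extra node attached to the third node from one end (E_7), so the type is E_7.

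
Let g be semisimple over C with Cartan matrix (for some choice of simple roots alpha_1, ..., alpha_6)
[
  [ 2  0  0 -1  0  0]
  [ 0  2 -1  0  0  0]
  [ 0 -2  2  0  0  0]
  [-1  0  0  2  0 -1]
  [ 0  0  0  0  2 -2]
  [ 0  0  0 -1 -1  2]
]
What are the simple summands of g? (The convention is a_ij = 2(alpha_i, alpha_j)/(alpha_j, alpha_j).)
B_2 (so(5)) + C_4 (sp(8))

The diagram associated to this matrix has two connected components: the simple roots {alpha_2, alpha_3} form a chain of 2 nodes with a double edge at one end; the terminal node there is the unique short simple root (B_2), and {alpha_1, alpha_4, alpha_5, alpha_6} form a chain of 4 nodes with a double edge at one end; the terminal node there is the unique long simple root (C_4). A semisimple Lie algebra decomposes uniquely as the direct sum of simple ideals, one per connected component of its Dynkin diagram, so g ≅ B_2 ⊕ C_4 (dimension 10 + 36 = 46).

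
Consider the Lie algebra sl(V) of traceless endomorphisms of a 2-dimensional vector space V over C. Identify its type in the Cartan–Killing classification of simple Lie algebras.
type A_1

This is sl(2), which has dimension 2^2 - 1 = 3 and rank 2 - 1 = 1 (a Cartan subalgebra is the diagonal traceless matrices). In the classification of classical Lie algebras, the special linear algebra sl(n+1) has type A_n; here n = 1, so the Dynkin diagram is a chain of 1 nodes with single edges (A_1). Hence the type is A_1.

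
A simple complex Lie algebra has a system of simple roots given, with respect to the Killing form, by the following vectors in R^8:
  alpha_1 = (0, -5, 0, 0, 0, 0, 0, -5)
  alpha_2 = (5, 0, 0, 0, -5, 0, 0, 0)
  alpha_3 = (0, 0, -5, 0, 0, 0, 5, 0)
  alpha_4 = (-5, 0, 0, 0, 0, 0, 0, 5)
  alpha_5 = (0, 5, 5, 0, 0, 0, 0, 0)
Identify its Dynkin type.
Compute the Cartan integers a_ij = 2(alpha_i, alpha_j)/(alpha_j, alpha_j); the resulting 5x5 Cartan matrix is
[[2, 0, 0, -1, -1], [0, 2, 0, -1, 0], [0, 0, 2, 0, -1], [-1, -1, 0, 2, 0], [-1, 0, -1, 0, 2]].
All simple roots have the same length, so the diagram is simply laced. The associated Dynkin diagram is a chain of 5 nodes with single edges (A_5), so the type is A_5 (the algebra sl(6)).

type A_5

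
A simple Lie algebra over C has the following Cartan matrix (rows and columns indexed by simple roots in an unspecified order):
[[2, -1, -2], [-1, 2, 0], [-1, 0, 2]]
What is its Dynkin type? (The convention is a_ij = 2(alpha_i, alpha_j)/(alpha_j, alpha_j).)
The matrix has rank 3 with 2's on the diagonal. Reading the off-diagonal entries as Dynkin edges (a single edge where a_ij = a_ji = -1; a double or triple edge where a_ij * a_ji = 2 or 3), the diagram is a chain of 3 nodes with a double edge at one end; the terminal node there is the unique short simple root (B_3). One simple-root ordering that puts it in standard form is (alpha_2, alpha_1, alpha_3). So the algebra is type B_3, i.e. so(7).

B_3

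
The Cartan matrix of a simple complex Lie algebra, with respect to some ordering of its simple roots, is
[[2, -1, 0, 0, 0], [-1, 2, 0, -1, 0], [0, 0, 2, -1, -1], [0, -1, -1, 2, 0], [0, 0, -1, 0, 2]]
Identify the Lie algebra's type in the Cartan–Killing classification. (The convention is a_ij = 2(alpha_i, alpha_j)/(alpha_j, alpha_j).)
type A_5

The matrix has rank 5 with 2's on the diagonal. Reading the off-diagonal entries as Dynkin edges (a single edge where a_ij = a_ji = -1; a double or triple edge where a_ij * a_ji = 2 or 3), the diagram is a chain of 5 nodes with single edges (A_5). One simple-root ordering that puts it in standard form is (alpha_1, alpha_2, alpha_4, alpha_3, alpha_5). So the algebra is type A_5, i.e. sl(6).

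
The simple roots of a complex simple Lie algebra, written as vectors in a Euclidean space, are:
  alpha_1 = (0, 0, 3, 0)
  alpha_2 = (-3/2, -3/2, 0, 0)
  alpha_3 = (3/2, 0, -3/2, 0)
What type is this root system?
C3

Compute the Cartan integers a_ij = 2(alpha_i, alpha_j)/(alpha_j, alpha_j); the resulting 3x3 Cartan matrix is
[[2, 0, -2], [0, 2, -1], [-1, -1, 2]].
The roots have two lengths (squared-length ratio 2:1); the short ones are alpha_{2,3}. The associated Dynkin diagram is a chain of 3 nodes with a double edge at one end; the terminal node there is the unique long simple root (C_3), so the type is C_3 (the algebra sp(6)).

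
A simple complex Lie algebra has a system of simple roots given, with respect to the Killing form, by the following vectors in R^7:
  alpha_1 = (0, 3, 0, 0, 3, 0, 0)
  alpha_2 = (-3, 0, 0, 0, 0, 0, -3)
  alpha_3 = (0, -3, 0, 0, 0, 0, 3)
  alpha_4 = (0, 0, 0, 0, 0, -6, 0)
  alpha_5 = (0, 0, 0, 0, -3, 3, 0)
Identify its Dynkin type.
Compute the Cartan integers a_ij = 2(alpha_i, alpha_j)/(alpha_j, alpha_j); the resulting 5x5 Cartan matrix is
[[2, 0, -1, 0, -1], [0, 2, -1, 0, 0], [-1, -1, 2, 0, 0], [0, 0, 0, 2, -2], [-1, 0, 0, -1, 2]].
The roots have two lengths (squared-length ratio 2:1); the short ones are alpha_{1,2,3,5}. The associated Dynkin diagram is a chain of 5 nodes with a double edge at one end; the terminal node there is the unique long simple root (C_5), so the type is C_5 (the algebra sp(10)).

C_5 (sp(10))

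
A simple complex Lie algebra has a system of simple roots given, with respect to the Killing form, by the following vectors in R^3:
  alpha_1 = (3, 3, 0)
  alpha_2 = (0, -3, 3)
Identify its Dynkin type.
A2

Compute the Cartan integers a_ij = 2(alpha_i, alpha_j)/(alpha_j, alpha_j); the resulting 2x2 Cartan matrix is
[[2, -1], [-1, 2]].
All simple roots have the same length, so the diagram is simply laced. The associated Dynkin diagram is a chain of 2 nodes with single edges (A_2), so the type is A_2 (the algebra sl(3)).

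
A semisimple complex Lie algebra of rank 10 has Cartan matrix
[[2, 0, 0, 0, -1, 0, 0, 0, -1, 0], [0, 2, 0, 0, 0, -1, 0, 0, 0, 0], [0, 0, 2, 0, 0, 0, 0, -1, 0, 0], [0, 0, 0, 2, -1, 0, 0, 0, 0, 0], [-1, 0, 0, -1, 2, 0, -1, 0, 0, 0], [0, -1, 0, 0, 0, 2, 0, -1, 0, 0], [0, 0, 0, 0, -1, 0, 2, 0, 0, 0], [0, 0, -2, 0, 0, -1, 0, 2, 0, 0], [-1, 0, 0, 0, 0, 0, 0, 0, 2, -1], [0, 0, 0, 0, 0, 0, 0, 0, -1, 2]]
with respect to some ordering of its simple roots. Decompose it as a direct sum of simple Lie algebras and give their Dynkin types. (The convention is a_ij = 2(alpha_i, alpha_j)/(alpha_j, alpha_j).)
The diagram associated to this matrix has two connected components: the simple roots {alpha_2, alpha_3, alpha_6, alpha_8} form a chain of 4 nodes with a double edge at one end; the terminal node there is the unique short simple root (B_4), and {alpha_1, alpha_4, alpha_5, alpha_7, alpha_9, alpha_10} form a chain of 4 nodes with a fork of two nodes at one end (D_6). A semisimple Lie algebra decomposes uniquely as the direct sum of simple ideals, one per connected component of its Dynkin diagram, so g ≅ B_4 ⊕ D_6 (dimension 36 + 66 = 102).

type B_4 ⊕ type D_6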